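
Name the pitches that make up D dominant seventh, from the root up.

Root D, quality dominant seventh:
- root: D
- major 3rd: F-sharp
- perfect 5th: A
- minor 7th: C

D, F-sharp, A, C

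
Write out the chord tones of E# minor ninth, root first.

E#  G#  B#  D#  F##

E# minor ninth is a minor ninth built on E#.
- root: E#
- minor 3rd: G#
- perfect 5th: B#
- minor 7th: D#
- major 9th: F##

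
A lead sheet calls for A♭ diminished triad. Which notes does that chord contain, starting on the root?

A-flat  C-flat  E-double-flat

Root A-flat, quality diminished triad:
A-flat — root
C-flat — minor 3rd
E-double-flat — diminished 5th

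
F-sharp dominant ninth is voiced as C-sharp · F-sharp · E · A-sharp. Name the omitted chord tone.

G-sharp

The full F-sharp dominant ninth chord is F-sharp, A-sharp, C-sharp, E, G-sharp.
Comparing with the voicing, the major 9th (9th) — G-sharp — is absent.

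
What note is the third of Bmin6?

Root of Bmin6 = B. The 3rd is a minor 3rd: B up a minor 3rd → D.

D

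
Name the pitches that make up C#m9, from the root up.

C#m9 is a minor ninth built on C#.
Root: C#
Minor 3rd (3rd): E
Perfect 5th (5th): G#
Minor 7th (7th): B
Major 9th (9th): D#

C#, E, G#, B, D#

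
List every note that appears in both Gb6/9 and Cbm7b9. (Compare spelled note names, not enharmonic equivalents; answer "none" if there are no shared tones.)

Gb6/9: Gb Bb Db Eb Ab
Cbm7b9: Cb Ebb Gb Bbb Dbb
Common to both → Gb.

Gb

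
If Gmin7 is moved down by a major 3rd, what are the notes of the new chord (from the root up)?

E♭, G♭, B♭, D♭

A major 3rd down from G is E♭, so the new chord is E♭ minor seventh.
E♭ — root
G♭ — minor 3rd
B♭ — perfect 5th
D♭ — minor 7th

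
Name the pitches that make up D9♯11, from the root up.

D, F♯, A, C, E, G♯

D9♯11: dominant ninth sharp eleven on D.
D — root
F♯ — major 3rd
A — perfect 5th
C — minor 7th
E — major 9th
G♯ — augmented 11th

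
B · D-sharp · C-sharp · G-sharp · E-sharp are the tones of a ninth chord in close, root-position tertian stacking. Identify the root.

C-sharp

Stacking in thirds gives C-sharp – E-sharp – G-sharp – B – D-sharp, so C-sharp is the root — C-sharp dominant ninth.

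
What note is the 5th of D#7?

Root of D#7 = D#. The 5th is a perfect 5th: D# up a perfect 5th → A#.

A#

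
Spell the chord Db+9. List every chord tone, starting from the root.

Db, F, A, Cb, Eb

Db+9: dominant ninth sharp five on Db.
root → Db
3rd (major 3rd) → F
5th (augmented 5th) → A
7th (minor 7th) → Cb
9th (major 9th) → Eb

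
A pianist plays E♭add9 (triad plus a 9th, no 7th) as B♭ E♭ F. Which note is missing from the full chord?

G

The full E♭add9 chord is E♭, G, B♭, F.
Comparing with the voicing, the major 3rd (3rd) — G — is absent.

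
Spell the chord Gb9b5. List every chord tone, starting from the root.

Gb  Bb  Dbb  Fb  Ab

Gb9b5 is a dominant ninth flat five built on Gb.
Root: Gb
Major 3rd (3rd): Bb
Diminished 5th (5th): Dbb
Minor 7th (7th): Fb
Major 9th (9th): Ab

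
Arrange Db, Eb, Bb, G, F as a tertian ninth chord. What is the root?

Eb

Stacking in thirds gives Eb – G – Bb – Db – F, so Eb is the root — Eb dominant ninth.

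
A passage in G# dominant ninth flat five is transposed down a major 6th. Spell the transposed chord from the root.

B  D-sharp  F  A  C-sharp

Transposed root: G-sharp → B (major 6th down). So we spell B dominant ninth flat five:
root → B
3rd (major 3rd) → D-sharp
5th (diminished 5th) → F
7th (minor 7th) → A
9th (major 9th) → C-sharp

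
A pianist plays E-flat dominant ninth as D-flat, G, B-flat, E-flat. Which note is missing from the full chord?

F

E-flat dominant ninth = E-flat, G, B-flat, D-flat, F. The voicing lacks the 9th (major 9th), F.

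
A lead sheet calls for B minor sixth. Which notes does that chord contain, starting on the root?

B – D – F-sharp – G-sharp

B minor sixth: minor sixth on B.
B — root
D — minor 3rd
F-sharp — perfect 5th
G-sharp — major 6th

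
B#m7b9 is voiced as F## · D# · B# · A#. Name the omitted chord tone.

C#

The full B#m7b9 chord is B#, D#, F##, A#, C#.
Comparing with the voicing, the minor 9th (9th) — C# — is absent.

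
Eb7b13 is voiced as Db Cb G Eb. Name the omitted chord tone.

The full Eb7b13 chord is Eb, G, Bb, Db, Cb.
Comparing with the voicing, the perfect 5th (5th) — Bb — is absent.

Bb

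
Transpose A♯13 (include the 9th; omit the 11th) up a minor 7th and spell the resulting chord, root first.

Transposed root: A# → G# (minor 7th up). So we spell G# dominant thirteenth:
G# — root
B# — major 3rd
D# — perfect 5th
F# — minor 7th
A# — major 9th
E# — major 13th

G# – B# – D# – F# – A# – E#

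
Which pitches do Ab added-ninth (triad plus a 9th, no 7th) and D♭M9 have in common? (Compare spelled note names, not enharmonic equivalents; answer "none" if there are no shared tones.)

Ab, C, Eb

Ab added-ninth = Ab, C, Eb, Bb.
D♭M9 = Db, F, Ab, C, Eb.
Shared: Ab, C, Eb.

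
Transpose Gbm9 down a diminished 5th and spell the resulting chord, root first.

C E♭ G B♭ D

Transposed root: G♭ → C (diminished 5th down). So we spell C minor ninth:
- root: C
- minor 3rd: E♭
- perfect 5th: G
- minor 7th: B♭
- major 9th: D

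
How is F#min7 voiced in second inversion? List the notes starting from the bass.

C#, E, F#, A

In root position, F#min7 is F#–A–C#–E.
Second inversion puts the fifth (C#) in the bass.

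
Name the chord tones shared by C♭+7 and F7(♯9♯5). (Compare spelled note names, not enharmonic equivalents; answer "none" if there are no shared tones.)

Eb

C♭+7: Cb Eb G Bbb
F7(♯9♯5): F A C# Eb G#
Common to both → Eb.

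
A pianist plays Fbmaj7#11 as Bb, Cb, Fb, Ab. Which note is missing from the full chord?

Fbmaj7#11 = Fb, Ab, Cb, Eb, Bb. The voicing lacks the 7th (major 7th), Eb.

Eb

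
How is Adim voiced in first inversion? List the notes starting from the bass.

C, Eb, A

Adim = A–C–Eb; first inversion → third (C) lowest.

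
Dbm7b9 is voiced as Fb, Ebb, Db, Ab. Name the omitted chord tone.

Cb

Dbm7b9 = Db, Fb, Ab, Cb, Ebb. The voicing lacks the 7th (minor 7th), Cb.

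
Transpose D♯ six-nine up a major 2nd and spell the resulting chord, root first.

E-sharp, G-double-sharp, B-sharp, C-double-sharp, F-double-sharp

Transposed root: D-sharp → E-sharp (major 2nd up). So we spell E-sharp six-nine:
E-sharp — root
G-double-sharp — major 3rd
B-sharp — perfect 5th
C-double-sharp — major 6th
F-double-sharp — major 9th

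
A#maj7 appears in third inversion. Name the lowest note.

A#maj7 = A♯–C𝄪–E♯–G𝄪. Third inversion → seventh in the bass = G𝄪.

G𝄪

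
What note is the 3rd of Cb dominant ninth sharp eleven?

E-flat

Root of Cb dominant ninth sharp eleven = C-flat. The 3rd is a major 3rd: C-flat up a major 3rd → E-flat.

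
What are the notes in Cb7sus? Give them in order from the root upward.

Cb  Fb  Gb  Bbb

Cb7sus: dominant seventh suspended fourth on Cb.
Root: Cb
Perfect 4th (4th): Fb
Perfect 5th (5th): Gb
Minor 7th (7th): Bbb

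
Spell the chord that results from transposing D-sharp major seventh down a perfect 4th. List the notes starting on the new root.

A#, C##, E#, G##

Transposed root: D# → A# (perfect 4th down). So we spell A# major seventh:
root → A#
3rd (major 3rd) → C##
5th (perfect 5th) → E#
7th (major 7th) → G##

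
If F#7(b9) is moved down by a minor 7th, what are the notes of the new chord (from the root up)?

G# B# D# F# A

A minor 7th down from F# is G#, so the new chord is G# dominant seventh flat nine.
G# — root
B# — major 3rd
D# — perfect 5th
F# — minor 7th
A — minor 9th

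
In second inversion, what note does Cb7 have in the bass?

Gb

Cb7 = Cb–Eb–Gb–Bbb. Second inversion → fifth in the bass = Gb.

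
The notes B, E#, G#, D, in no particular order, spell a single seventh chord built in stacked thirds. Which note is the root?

E#

Arranged so that each adjacent pair is a third by letter name: E# – G# – B – D.
The bottom of that stack, E#, is the root (this is E# diminished seventh).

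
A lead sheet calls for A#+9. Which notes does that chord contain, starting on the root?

Root A#, quality dominant ninth sharp five:
A# — root
C## — major 3rd
E## — augmented 5th
G# — minor 7th
B# — major 9th

A#  C##  E##  G#  B#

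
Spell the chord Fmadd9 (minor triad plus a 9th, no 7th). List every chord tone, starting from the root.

F Ab C G

Fmadd9 is a minor added-ninth built on F.
F — root
Ab — minor 3rd
C — perfect 5th
G — major 9th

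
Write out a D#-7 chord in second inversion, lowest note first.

A♯, C♯, D♯, F♯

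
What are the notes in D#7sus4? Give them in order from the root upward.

D# G# A# C#

D#7sus4 is a dominant seventh suspended fourth built on D#.
Root: D#
Perfect 4th (4th): G#
Perfect 5th (5th): A#
Minor 7th (7th): C#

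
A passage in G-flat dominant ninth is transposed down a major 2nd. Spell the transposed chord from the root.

F-flat – A-flat – C-flat – E-double-flat – G-flat

A major 2nd down from G-flat is F-flat, so the new chord is F-flat dominant ninth.
Root: F-flat
Major 3rd (3rd): A-flat
Perfect 5th (5th): C-flat
Minor 7th (7th): E-double-flat
Major 9th (9th): G-flat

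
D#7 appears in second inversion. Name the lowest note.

D#7 = D#–F##–A#–C#. Second inversion → fifth in the bass = A#.

A#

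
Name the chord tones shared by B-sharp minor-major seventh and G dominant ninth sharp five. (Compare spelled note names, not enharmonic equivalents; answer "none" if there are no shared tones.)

D-sharp

B-sharp minor-major seventh = B-sharp, D-sharp, F-double-sharp, A-double-sharp.
G dominant ninth sharp five = G, B, D-sharp, F, A.
Shared: D-sharp.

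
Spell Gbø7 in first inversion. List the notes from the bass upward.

Gbø7 = Gb–Bbb–Dbb–Fb; first inversion → third (Bbb) lowest.

Bbb, Dbb, Fb, Gb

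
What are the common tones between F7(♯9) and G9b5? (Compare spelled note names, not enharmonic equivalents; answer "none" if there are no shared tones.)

F7(♯9) = F, A, C, Eb, G#.
G9b5 = G, B, Db, F, A.
Shared: F, A.

F – A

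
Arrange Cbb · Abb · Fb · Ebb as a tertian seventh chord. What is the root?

Fb

Stacking in thirds gives Fb – Abb – Cbb – Ebb, so Fb is the root — Fb half-diminished seventh.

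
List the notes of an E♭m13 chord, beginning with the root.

Eb  Gb  Bb  Db  F  Ab  C

Root Eb, quality minor thirteenth:
Root: Eb
Minor 3rd (3rd): Gb
Perfect 5th (5th): Bb
Minor 7th (7th): Db
Major 9th (9th): F
Perfect 11th (11th): Ab
Major 13th (13th): C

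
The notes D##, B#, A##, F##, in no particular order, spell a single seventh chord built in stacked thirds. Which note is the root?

Arranged so that each adjacent pair is a third by letter name: B# – D## – F## – A##.
The bottom of that stack, B#, is the root (this is B# major seventh).

B#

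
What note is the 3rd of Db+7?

Root of Db+7 = Db. The 3rd is a major 3rd: Db up a major 3rd → F.

F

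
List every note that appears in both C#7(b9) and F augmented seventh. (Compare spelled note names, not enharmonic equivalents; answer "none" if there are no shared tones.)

C#7(b9): C# E# G# B D
F augmented seventh: F A C# Eb
Common to both → C#.

C#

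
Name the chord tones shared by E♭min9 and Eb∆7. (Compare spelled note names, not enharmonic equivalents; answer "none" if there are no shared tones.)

Eb  Bb

E♭min9: Eb Gb Bb Db F
Eb∆7: Eb G Bb D
Common to both → Eb, Bb.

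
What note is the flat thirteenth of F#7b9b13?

F#7b9b13 is built on F#; its 13th is a minor 13th above the root.
A sixth above F uses the letter D, and the minor 13th above F# is D.

D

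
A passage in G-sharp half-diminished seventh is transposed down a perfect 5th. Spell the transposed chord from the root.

C♯ – E – G – B

A perfect 5th down from G♯ is C♯, so the new chord is C♯ half-diminished seventh.
- root: C♯
- minor 3rd: E
- diminished 5th: G
- minor 7th: B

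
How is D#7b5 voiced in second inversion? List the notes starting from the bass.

A, C#, D#, F##

In root position, D#7b5 is D#–F##–A–C#.
Second inversion puts the fifth (A) in the bass.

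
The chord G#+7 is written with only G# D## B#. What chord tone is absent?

F#

G#+7 = G#, B#, D##, F#. The voicing lacks the 7th (minor 7th), F#.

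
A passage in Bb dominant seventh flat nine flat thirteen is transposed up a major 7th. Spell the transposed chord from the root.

A – C♯ – E – G – B♭ – F

B♭ up a major 7th → A. New chord: A dominant seventh flat nine flat thirteen.
A — root
C♯ — major 3rd
E — perfect 5th
G — minor 7th
B♭ — minor 9th
F — minor 13th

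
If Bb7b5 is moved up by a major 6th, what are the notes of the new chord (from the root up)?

G B Db F

A major 6th up from Bb is G, so the new chord is G dominant seventh flat five.
- root: G
- major 3rd: B
- diminished 5th: Db
- minor 7th: F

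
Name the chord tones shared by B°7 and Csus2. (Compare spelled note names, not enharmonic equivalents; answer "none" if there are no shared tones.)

D

B°7: B D F A♭
Csus2: C D G
Common to both → D.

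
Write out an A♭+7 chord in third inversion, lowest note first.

G♭, A♭, C, E

A♭+7 = A♭–C–E–G♭; third inversion → seventh (G♭) lowest.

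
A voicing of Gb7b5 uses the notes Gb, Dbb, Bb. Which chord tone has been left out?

Fb

Gb7b5 = Gb, Bb, Dbb, Fb. The voicing lacks the 7th (minor 7th), Fb.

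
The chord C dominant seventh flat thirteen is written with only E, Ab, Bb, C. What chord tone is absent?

G

C dominant seventh flat thirteen = C, E, G, Bb, Ab. The voicing lacks the 5th (perfect 5th), G.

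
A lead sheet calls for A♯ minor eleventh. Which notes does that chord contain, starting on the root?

A♯ minor eleventh is a minor eleventh built on A-sharp.
Root: A-sharp
Minor 3rd (3rd): C-sharp
Perfect 5th (5th): E-sharp
Minor 7th (7th): G-sharp
Major 9th (9th): B-sharp
Perfect 11th (11th): D-sharp

A-sharp – C-sharp – E-sharp – G-sharp – B-sharp – D-sharp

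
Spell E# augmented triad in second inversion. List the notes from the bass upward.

B##, E#, G##

E# augmented triad = E#–G##–B##; second inversion → fifth (B##) lowest.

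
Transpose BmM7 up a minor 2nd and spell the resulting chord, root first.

A minor 2nd up from B is C, so the new chord is C minor-major seventh.
Root: C
Minor 3rd (3rd): Eb
Perfect 5th (5th): G
Major 7th (7th): B

C Eb G B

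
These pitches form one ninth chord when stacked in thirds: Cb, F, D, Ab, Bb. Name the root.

Stacking in thirds gives Bb – D – F – Ab – Cb, so Bb is the root — Bb dominant seventh flat nine.

Bb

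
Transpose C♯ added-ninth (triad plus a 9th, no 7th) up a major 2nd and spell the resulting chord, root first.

C-sharp up a major 2nd → D-sharp. New chord: D-sharp added-ninth.
root → D-sharp
3rd (major 3rd) → F-double-sharp
5th (perfect 5th) → A-sharp
9th (major 9th) → E-sharp

D-sharp  F-double-sharp  A-sharp  E-sharp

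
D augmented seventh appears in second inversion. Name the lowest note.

A-sharp

D augmented seventh in root position is D–F-sharp–A-sharp–C.
Second inversion places the fifth in the bass, which is A-sharp.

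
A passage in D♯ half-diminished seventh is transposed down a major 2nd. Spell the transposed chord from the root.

D# down a major 2nd → C#. New chord: C# half-diminished seventh.
C# — root
E — minor 3rd
G — diminished 5th
B — minor 7th

C# E G B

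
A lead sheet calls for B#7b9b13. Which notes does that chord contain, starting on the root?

B# – D## – F## – A# – C# – G#

B#7b9b13: dominant seventh flat nine flat thirteen on B#.
- root: B#
- major 3rd: D##
- perfect 5th: F##
- minor 7th: A#
- minor 9th: C#
- minor 13th: G#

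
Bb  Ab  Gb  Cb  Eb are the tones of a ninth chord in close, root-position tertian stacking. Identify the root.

Ab

Arranged so that each adjacent pair is a third by letter name: Ab – Cb – Eb – Gb – Bb.
The bottom of that stack, Ab, is the root (this is Ab minor ninth).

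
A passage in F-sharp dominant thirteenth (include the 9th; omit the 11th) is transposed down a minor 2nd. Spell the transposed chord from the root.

A minor 2nd down from F-sharp is E-sharp, so the new chord is E-sharp dominant thirteenth.
- root: E-sharp
- major 3rd: G-double-sharp
- perfect 5th: B-sharp
- minor 7th: D-sharp
- major 9th: F-double-sharp
- major 13th: C-double-sharp

E-sharp, G-double-sharp, B-sharp, D-sharp, F-double-sharp, C-double-sharp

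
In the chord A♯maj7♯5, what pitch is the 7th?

G##

A♯maj7♯5 is built on A#; its 7th is a major 7th above the root.
A seventh above A uses the letter G, and the major 7th above A# is G##.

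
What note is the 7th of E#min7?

E#min7 is built on E#; its 7th is a minor 7th above the root.
A seventh above E uses the letter D, and the minor 7th above E# is D#.

D#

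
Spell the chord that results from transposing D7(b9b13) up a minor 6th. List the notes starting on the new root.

Transposed root: D → Bb (minor 6th up). So we spell Bb dominant seventh flat nine flat thirteen:
- root: Bb
- major 3rd: D
- perfect 5th: F
- minor 7th: Ab
- minor 9th: Cb
- minor 13th: Gb

Bb – D – F – Ab – Cb – Gb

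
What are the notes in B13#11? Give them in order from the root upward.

B, D#, F#, A, C#, E#, G#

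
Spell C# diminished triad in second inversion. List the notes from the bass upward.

G, C#, E

In root position, C# diminished triad is C#–E–G.
Second inversion puts the fifth (G) in the bass.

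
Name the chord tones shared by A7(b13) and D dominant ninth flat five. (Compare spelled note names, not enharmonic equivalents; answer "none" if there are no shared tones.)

A7(b13): A C♯ E G F
D dominant ninth flat five: D F♯ A♭ C E
Common to both → E.

E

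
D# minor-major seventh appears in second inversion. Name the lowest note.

A-sharp

D# minor-major seventh in root position is D-sharp–F-sharp–A-sharp–C-double-sharp.
Second inversion places the fifth in the bass, which is A-sharp.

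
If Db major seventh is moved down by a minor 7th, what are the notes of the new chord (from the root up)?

Transposed root: Db → Eb (minor 7th down). So we spell Eb major seventh:
- root: Eb
- major 3rd: G
- perfect 5th: Bb
- major 7th: D

Eb G Bb D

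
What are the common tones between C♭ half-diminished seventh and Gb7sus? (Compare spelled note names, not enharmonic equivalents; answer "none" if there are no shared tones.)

Cb

C♭ half-diminished seventh = Cb, Ebb, Gbb, Bbb.
Gb7sus = Gb, Cb, Db, Fb.
Shared: Cb.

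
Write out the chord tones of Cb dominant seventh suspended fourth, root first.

Root C-flat, quality dominant seventh suspended fourth:
Root: C-flat
Perfect 4th (4th): F-flat
Perfect 5th (5th): G-flat
Minor 7th (7th): B-double-flat

C-flat, F-flat, G-flat, B-double-flat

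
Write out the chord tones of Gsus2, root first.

Root G, quality suspended second:
- root: G
- major 2nd: A
- perfect 5th: D

G – A – D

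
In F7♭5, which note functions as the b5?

Cb

Root of F7♭5 = F. The 5th is a diminished 5th: F up a diminished 5th → Cb.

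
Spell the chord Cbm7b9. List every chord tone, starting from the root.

Cb, Ebb, Gb, Bbb, Dbb

Cbm7b9: minor seventh flat nine on Cb.
Cb — root
Ebb — minor 3rd
Gb — perfect 5th
Bbb — minor 7th
Dbb — minor 9th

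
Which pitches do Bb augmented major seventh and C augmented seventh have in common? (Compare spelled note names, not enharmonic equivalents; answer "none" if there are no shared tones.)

Bb augmented major seventh = B-flat, D, F-sharp, A.
C augmented seventh = C, E, G-sharp, B-flat.
Shared: B-flat.

B-flat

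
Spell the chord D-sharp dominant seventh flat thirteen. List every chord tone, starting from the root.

D-sharp dominant seventh flat thirteen is a dominant seventh flat thirteen built on D-sharp.
D-sharp — root
F-double-sharp — major 3rd
A-sharp — perfect 5th
C-sharp — minor 7th
B — minor 13th

D-sharp, F-double-sharp, A-sharp, C-sharp, B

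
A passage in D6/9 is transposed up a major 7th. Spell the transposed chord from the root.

C♯ – E♯ – G♯ – A♯ – D♯

Transposed root: D → C♯ (major 7th up). So we spell C♯ six-nine:
Root: C♯
Major 3rd (3rd): E♯
Perfect 5th (5th): G♯
Major 6th (6th): A♯
Major 9th (9th): D♯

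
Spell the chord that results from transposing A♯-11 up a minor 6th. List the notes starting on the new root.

F♯, A, C♯, E, G♯, B

A♯ up a minor 6th → F♯. New chord: F♯ minor eleventh.
F♯ — root
A — minor 3rd
C♯ — perfect 5th
E — minor 7th
G♯ — major 9th
B — perfect 11th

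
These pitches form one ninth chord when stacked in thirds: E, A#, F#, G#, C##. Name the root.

Stacking in thirds gives F# – A# – C## – E – G#, so F# is the root — F# dominant ninth sharp five.

F#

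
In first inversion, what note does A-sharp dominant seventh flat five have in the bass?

C-double-sharp

A-sharp dominant seventh flat five = A-sharp–C-double-sharp–E–G-sharp. First inversion → third in the bass = C-double-sharp.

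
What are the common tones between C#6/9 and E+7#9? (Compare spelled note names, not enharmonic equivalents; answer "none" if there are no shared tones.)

G#

C#6/9 = C#, E#, G#, A#, D#.
E+7#9 = E, G#, B#, D, F##.
Shared: G#.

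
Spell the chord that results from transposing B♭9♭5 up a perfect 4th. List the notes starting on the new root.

Transposed root: Bb → Eb (perfect 4th up). So we spell Eb dominant ninth flat five:
root → Eb
3rd (major 3rd) → G
5th (diminished 5th) → Bbb
7th (minor 7th) → Db
9th (major 9th) → F

Eb, G, Bbb, Db, F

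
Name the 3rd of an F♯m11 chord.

Root of F♯m11 = F♯. The 3rd is a minor 3rd: F♯ up a minor 3rd → A.

A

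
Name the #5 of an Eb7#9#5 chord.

B

Eb7#9#5 is built on Eb; its 5th is an augmented 5th above the root.
A fifth above E uses the letter B, and the augmented 5th above Eb is B.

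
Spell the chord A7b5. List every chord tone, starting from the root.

A, C♯, E♭, G

A7b5: dominant seventh flat five on A.
root → A
3rd (major 3rd) → C♯
5th (diminished 5th) → E♭
7th (minor 7th) → G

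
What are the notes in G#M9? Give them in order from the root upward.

G# – B# – D# – F## – A#

G#M9 is a major ninth built on G#.
G# — root
B# — major 3rd
D# — perfect 5th
F## — major 7th
A# — major 9th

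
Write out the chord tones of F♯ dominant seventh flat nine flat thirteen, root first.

F♯ dominant seventh flat nine flat thirteen: dominant seventh flat nine flat thirteen on F-sharp.
root → F-sharp
3rd (major 3rd) → A-sharp
5th (perfect 5th) → C-sharp
7th (minor 7th) → E
9th (minor 9th) → G
13th (minor 13th) → D

F-sharp, A-sharp, C-sharp, E, G, D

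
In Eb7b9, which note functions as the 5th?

Eb7b9 is built on E♭; its 5th is a perfect 5th above the root.
A fifth above E uses the letter B, and the perfect 5th above E♭ is B♭.

B♭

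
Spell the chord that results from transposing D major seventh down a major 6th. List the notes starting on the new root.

F, A, C, E

A major 6th down from D is F, so the new chord is F major seventh.
- root: F
- major 3rd: A
- perfect 5th: C
- major 7th: E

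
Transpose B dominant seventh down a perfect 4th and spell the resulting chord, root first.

F-sharp A-sharp C-sharp E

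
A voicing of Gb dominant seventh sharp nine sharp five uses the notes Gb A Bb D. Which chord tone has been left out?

Fb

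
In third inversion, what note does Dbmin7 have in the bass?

Dbmin7 = D♭–F♭–A♭–C♭. Third inversion → seventh in the bass = C♭.

C♭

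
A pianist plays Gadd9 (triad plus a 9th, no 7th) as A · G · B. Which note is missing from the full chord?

D

Gadd9 = G, B, D, A. The voicing lacks the 5th (perfect 5th), D.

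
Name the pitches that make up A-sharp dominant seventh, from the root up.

A#, C##, E#, G#

A-sharp dominant seventh is a dominant seventh built on A#.
A# — root
C## — major 3rd
E# — perfect 5th
G# — minor 7th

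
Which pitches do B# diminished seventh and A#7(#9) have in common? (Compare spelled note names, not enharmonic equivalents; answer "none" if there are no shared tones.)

none

B# diminished seventh = B#, D#, F#, A.
A#7(#9) = A#, C##, E#, G#, B##.
Shared: none.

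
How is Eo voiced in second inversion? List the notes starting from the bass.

Bb  E  G

Eo = E–G–Bb; second inversion → fifth (Bb) lowest.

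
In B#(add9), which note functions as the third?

B#(add9) is built on B#; its 3rd is a major 3rd above the root.
A third above B uses the letter D, and the major 3rd above B# is D##.

D##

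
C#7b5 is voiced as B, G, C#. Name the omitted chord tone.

The full C#7b5 chord is C#, E#, G, B.
Comparing with the voicing, the major 3rd (3rd) — E# — is absent.

E#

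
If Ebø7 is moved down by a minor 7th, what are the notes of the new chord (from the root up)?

F – Ab – Cb – Eb

Eb down a minor 7th → F. New chord: F half-diminished seventh.
- root: F
- minor 3rd: Ab
- diminished 5th: Cb
- minor 7th: Eb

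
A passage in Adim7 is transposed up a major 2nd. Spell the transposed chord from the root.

B D F Ab

A up a major 2nd → B. New chord: B diminished seventh.
- root: B
- minor 3rd: D
- diminished 5th: F
- diminished 7th: Ab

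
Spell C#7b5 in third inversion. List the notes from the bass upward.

In root position, C#7b5 is C#–E#–G–B.
Third inversion puts the seventh (B) in the bass.

B C# E# G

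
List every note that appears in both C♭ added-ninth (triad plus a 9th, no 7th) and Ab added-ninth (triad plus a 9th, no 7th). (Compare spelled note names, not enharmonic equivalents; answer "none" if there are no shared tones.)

C♭ added-ninth: C-flat E-flat G-flat D-flat
Ab added-ninth: A-flat C E-flat B-flat
Common to both → E-flat.

E-flat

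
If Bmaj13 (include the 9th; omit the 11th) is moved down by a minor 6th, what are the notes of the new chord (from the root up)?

D♯, F𝄪, A♯, C𝄪, E♯, B♯

B down a minor 6th → D♯. New chord: D♯ major thirteenth.
D♯ — root
F𝄪 — major 3rd
A♯ — perfect 5th
C𝄪 — major 7th
E♯ — major 9th
B♯ — major 13th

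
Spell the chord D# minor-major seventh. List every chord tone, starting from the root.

D-sharp – F-sharp – A-sharp – C-double-sharp

D# minor-major seventh is a minor-major seventh built on D-sharp.
root → D-sharp
3rd (minor 3rd) → F-sharp
5th (perfect 5th) → A-sharp
7th (major 7th) → C-double-sharp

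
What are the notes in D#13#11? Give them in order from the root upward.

D♯, F𝄪, A♯, C♯, E♯, G𝄪, B♯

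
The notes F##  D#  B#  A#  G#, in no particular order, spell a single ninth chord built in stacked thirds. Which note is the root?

G#

Arranged so that each adjacent pair is a third by letter name: G# – B# – D# – F## – A#.
The bottom of that stack, G#, is the root (this is G# major ninth).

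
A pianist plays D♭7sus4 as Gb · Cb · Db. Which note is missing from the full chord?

Ab

The full D♭7sus4 chord is Db, Gb, Ab, Cb.
Comparing with the voicing, the perfect 5th (5th) — Ab — is absent.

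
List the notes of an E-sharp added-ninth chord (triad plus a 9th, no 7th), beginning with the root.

Root E-sharp, quality added-ninth:
- root: E-sharp
- major 3rd: G-double-sharp
- perfect 5th: B-sharp
- major 9th: F-double-sharp

E-sharp G-double-sharp B-sharp F-double-sharp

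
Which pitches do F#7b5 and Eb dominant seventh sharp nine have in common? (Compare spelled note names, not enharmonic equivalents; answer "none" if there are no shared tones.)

F#7b5: F# A# C E
Eb dominant seventh sharp nine: Eb G Bb Db F#
Common to both → F#.

F#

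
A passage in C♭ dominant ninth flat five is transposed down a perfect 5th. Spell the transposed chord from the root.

Fb, Ab, Cbb, Ebb, Gb

Transposed root: Cb → Fb (perfect 5th down). So we spell Fb dominant ninth flat five:
Root: Fb
Major 3rd (3rd): Ab
Diminished 5th (5th): Cbb
Minor 7th (7th): Ebb
Major 9th (9th): Gb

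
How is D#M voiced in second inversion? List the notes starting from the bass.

A# D# F##

In root position, D#M is D#–F##–A#.
Second inversion puts the fifth (A#) in the bass.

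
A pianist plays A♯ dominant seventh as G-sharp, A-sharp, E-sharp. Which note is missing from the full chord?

The full A♯ dominant seventh chord is A-sharp, C-double-sharp, E-sharp, G-sharp.
Comparing with the voicing, the major 3rd (3rd) — C-double-sharp — is absent.

C-double-sharp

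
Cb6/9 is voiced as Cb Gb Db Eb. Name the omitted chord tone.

Ab

Cb6/9 = Cb, Eb, Gb, Ab, Db. The voicing lacks the 6th (major 6th), Ab.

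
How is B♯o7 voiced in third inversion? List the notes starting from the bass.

A, B♯, D♯, F♯

B♯o7 = B♯–D♯–F♯–A; third inversion → seventh (A) lowest.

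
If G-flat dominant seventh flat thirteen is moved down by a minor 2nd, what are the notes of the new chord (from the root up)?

F, A, C, E♭, D♭

G♭ down a minor 2nd → F. New chord: F dominant seventh flat thirteen.
F — root
A — major 3rd
C — perfect 5th
E♭ — minor 7th
D♭ — minor 13th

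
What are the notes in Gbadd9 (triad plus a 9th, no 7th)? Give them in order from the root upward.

Gb  Bb  Db  Ab

Root Gb, quality added-ninth:
root → Gb
3rd (major 3rd) → Bb
5th (perfect 5th) → Db
9th (major 9th) → Ab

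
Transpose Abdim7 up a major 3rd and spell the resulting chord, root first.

C – Eb – Gb – Bbb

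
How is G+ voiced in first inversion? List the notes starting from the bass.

In root position, G+ is G–B–D#.
First inversion puts the third (B) in the bass.

B, D#, G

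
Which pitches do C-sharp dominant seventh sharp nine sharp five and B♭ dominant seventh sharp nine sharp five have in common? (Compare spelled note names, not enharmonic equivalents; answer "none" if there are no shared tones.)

C-sharp dominant seventh sharp nine sharp five: C-sharp E-sharp G-double-sharp B D-double-sharp
B♭ dominant seventh sharp nine sharp five: B-flat D F-sharp A-flat C-sharp
Common to both → C-sharp.

C-sharp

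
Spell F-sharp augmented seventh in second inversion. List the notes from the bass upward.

C-double-sharp, E, F-sharp, A-sharp

F-sharp augmented seventh = F-sharp–A-sharp–C-double-sharp–E; second inversion → fifth (C-double-sharp) lowest.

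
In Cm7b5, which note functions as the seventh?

Bb

Root of Cm7b5 = C. The 7th is a minor 7th: C up a minor 7th → Bb.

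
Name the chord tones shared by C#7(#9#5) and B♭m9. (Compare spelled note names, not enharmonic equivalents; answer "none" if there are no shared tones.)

none

C#7(#9#5): C# E# G## B D##
B♭m9: Bb Db F Ab C
Common to both → none.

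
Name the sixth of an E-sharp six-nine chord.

C-double-sharp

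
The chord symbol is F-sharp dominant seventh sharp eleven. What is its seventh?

E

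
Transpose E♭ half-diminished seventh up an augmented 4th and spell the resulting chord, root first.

A, C, E-flat, G

An augmented 4th up from E-flat is A, so the new chord is A half-diminished seventh.
- root: A
- minor 3rd: C
- diminished 5th: E-flat
- minor 7th: G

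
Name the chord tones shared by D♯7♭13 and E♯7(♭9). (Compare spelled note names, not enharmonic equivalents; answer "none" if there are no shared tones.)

D♯7♭13: D# F## A# C# B
E♯7(♭9): E# G## B# D# F#
Common to both → D#.

D#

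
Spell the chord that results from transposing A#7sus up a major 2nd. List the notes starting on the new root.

B#, E#, F##, A#

A major 2nd up from A# is B#, so the new chord is B# dominant seventh suspended fourth.
root → B#
4th (perfect 4th) → E#
5th (perfect 5th) → F##
7th (minor 7th) → A#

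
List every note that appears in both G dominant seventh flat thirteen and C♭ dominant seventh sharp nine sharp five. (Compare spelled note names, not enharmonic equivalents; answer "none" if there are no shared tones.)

G dominant seventh flat thirteen = G, B, D, F, E-flat.
C♭ dominant seventh sharp nine sharp five = C-flat, E-flat, G, B-double-flat, D.
Shared: G, D, E-flat.

G – D – E-flat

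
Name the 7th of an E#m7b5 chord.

D#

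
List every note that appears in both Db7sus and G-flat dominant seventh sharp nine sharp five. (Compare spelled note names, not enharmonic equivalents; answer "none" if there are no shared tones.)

Gb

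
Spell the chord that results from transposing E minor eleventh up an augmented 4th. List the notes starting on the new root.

A-sharp, C-sharp, E-sharp, G-sharp, B-sharp, D-sharp

Transposed root: E → A-sharp (augmented 4th up). So we spell A-sharp minor eleventh:
Root: A-sharp
Minor 3rd (3rd): C-sharp
Perfect 5th (5th): E-sharp
Minor 7th (7th): G-sharp
Major 9th (9th): B-sharp
Perfect 11th (11th): D-sharp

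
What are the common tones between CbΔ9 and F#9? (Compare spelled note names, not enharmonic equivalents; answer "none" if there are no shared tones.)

CbΔ9: Cb Eb Gb Bb Db
F#9: F# A# C# E G#
Common to both → none.

none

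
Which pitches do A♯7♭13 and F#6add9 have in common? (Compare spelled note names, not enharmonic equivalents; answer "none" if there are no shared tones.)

A♯7♭13 = A#, C##, E#, G#, F#.
F#6add9 = F#, A#, C#, D#, G#.
Shared: A#, G#, F#.

A# G# F#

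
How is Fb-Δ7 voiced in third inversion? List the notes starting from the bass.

In root position, Fb-Δ7 is Fb–Abb–Cb–Eb.
Third inversion puts the seventh (Eb) in the bass.

Eb Fb Abb Cb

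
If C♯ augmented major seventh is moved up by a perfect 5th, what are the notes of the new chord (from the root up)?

Transposed root: C# → G# (perfect 5th up). So we spell G# augmented major seventh:
G# — root
B# — major 3rd
D## — augmented 5th
F## — major 7th

G#, B#, D##, F##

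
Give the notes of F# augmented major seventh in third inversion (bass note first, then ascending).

E-sharp  F-sharp  A-sharp  C-double-sharp

F# augmented major seventh = F-sharp–A-sharp–C-double-sharp–E-sharp; third inversion → seventh (E-sharp) lowest.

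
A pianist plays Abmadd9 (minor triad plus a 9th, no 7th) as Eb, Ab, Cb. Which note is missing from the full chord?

The full Abmadd9 chord is Ab, Cb, Eb, Bb.
Comparing with the voicing, the major 9th (9th) — Bb — is absent.

Bb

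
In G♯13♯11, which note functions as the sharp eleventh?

G♯13♯11 is built on G♯; its 11th is an augmented 11th above the root.
A fourth above G uses the letter C, and the augmented 11th above G♯ is C𝄪.

C𝄪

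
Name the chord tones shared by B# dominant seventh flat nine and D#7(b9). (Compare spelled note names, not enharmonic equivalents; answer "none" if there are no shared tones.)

F𝄪 A♯ C♯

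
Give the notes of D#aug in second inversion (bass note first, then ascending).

A## – D# – F##

In root position, D#aug is D#–F##–A##.
Second inversion puts the fifth (A##) in the bass.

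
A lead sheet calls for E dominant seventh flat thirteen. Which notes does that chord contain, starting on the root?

E G-sharp B D C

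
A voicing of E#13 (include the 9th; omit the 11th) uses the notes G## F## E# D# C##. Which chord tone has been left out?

B#

The full E#13 chord is E#, G##, B#, D#, F##, C##.
Comparing with the voicing, the perfect 5th (5th) — B# — is absent.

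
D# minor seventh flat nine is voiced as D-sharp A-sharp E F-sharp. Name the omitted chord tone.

D# minor seventh flat nine = D-sharp, F-sharp, A-sharp, C-sharp, E. The voicing lacks the 7th (minor 7th), C-sharp.

C-sharp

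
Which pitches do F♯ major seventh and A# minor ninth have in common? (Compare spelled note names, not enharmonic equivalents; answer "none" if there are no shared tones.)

F♯ major seventh = F-sharp, A-sharp, C-sharp, E-sharp.
A# minor ninth = A-sharp, C-sharp, E-sharp, G-sharp, B-sharp.
Shared: A-sharp, C-sharp, E-sharp.

A-sharp  C-sharp  E-sharp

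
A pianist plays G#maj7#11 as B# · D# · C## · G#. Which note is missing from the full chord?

G#maj7#11 = G#, B#, D#, F##, C##. The voicing lacks the 7th (major 7th), F##.

F##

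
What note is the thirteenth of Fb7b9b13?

Dbb

Fb7b9b13 is built on Fb; its 13th is a minor 13th above the root.
A sixth above F uses the letter D, and the minor 13th above Fb is Dbb.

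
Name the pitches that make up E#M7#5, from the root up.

E#M7#5 is an augmented major seventh built on E#.
root → E#
3rd (major 3rd) → G##
5th (augmented 5th) → B##
7th (major 7th) → D##

E#  G##  B##  D##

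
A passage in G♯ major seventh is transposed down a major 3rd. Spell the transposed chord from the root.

E  G-sharp  B  D-sharp

A major 3rd down from G-sharp is E, so the new chord is E major seventh.
root → E
3rd (major 3rd) → G-sharp
5th (perfect 5th) → B
7th (major 7th) → D-sharp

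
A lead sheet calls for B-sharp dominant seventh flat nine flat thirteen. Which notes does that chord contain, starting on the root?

B-sharp – D-double-sharp – F-double-sharp – A-sharp – C-sharp – G-sharp

B-sharp dominant seventh flat nine flat thirteen: dominant seventh flat nine flat thirteen on B-sharp.
- root: B-sharp
- major 3rd: D-double-sharp
- perfect 5th: F-double-sharp
- minor 7th: A-sharp
- minor 9th: C-sharp
- minor 13th: G-sharp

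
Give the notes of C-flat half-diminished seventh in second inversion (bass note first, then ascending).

In root position, C-flat half-diminished seventh is Cb–Ebb–Gbb–Bbb.
Second inversion puts the fifth (Gbb) in the bass.

Gbb  Bbb  Cb  Ebb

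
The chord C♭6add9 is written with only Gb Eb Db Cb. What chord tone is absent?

Ab

The full C♭6add9 chord is Cb, Eb, Gb, Ab, Db.
Comparing with the voicing, the major 6th (6th) — Ab — is absent.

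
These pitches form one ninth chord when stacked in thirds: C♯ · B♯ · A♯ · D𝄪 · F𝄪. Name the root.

B♯

Arranged so that each adjacent pair is a third by letter name: B♯ – D𝄪 – F𝄪 – A♯ – C♯.
The bottom of that stack, B♯, is the root (this is B♯ dominant seventh flat nine).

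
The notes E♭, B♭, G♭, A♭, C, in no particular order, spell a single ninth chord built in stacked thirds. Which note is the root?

A♭

Arranged so that each adjacent pair is a third by letter name: A♭ – C – E♭ – G♭ – B♭.
The bottom of that stack, A♭, is the root (this is A♭ dominant ninth).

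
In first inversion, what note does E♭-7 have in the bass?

Gb

E♭-7 in root position is Eb–Gb–Bb–Db.
First inversion places the third in the bass, which is Gb.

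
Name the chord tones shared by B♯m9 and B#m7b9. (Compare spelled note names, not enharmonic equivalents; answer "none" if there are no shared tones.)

B♯m9: B# D# F## A# C##
B#m7b9: B# D# F## A# C#
Common to both → B#, D#, F##, A#.

B#, D#, F##, A#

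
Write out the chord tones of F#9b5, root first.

F#9b5 is a dominant ninth flat five built on F#.
- root: F#
- major 3rd: A#
- diminished 5th: C
- minor 7th: E
- major 9th: G#

F#  A#  C  E  G#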